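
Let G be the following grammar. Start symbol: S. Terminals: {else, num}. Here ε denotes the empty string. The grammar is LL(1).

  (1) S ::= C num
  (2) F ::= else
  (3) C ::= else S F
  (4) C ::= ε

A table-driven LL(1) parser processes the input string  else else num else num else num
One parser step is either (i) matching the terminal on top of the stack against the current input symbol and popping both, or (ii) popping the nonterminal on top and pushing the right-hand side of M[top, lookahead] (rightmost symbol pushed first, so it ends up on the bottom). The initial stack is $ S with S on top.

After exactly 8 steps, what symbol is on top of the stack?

num

     Stack                 Input                              Action
  1  $ S                   else else num else num else num $  expand S ::= C num
  2  $ num C               else else num else num else num $  expand C ::= else S F
  3  $ num F S else        else else num else num else num $  match else
  4  $ num F S             else num else num else num $       expand S ::= C num
  5  $ num F num C         else num else num else num $       expand C ::= else S F
  6  $ num F num F S else  else num else num else num $       match else
  7  $ num F num F S       num else num else num $            expand S ::= C num
  8  $ num F num F num C   num else num else num $            expand C ::= ε
Stack after step 8: $ num F num F num (top = num).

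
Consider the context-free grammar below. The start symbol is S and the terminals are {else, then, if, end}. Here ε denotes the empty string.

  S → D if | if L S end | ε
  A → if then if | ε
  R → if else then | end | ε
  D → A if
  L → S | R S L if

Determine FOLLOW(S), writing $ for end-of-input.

{$, end, if}

FIRST(A) = {ε, if}
FIRST(R) = {ε, end, if}
FIRST(D) = {if}  (via A if)
FIRST(S) = {ε, if}  (via D if)
FIRST(L) = {ε, end, if}  (via S, R S L if)
FOLLOW(S) includes $ since S is the start symbol.
FOLLOW(A): in D→A if, A is followed by if with FIRST {if}. Thus FOLLOW(A) = {if}.
FOLLOW(R): in L→R S L if, R is followed by S L if with FIRST {end, if}. Thus FOLLOW(R) = {end, if}.
FOLLOW(D): in S→D if, D is followed by if with FIRST {if}. Thus FOLLOW(D) = {if}.
FOLLOW(L): in S→if L S end, L is followed by S end with FIRST {end, if}; in L→R S L if, L is followed by if with FIRST {if}. Thus FOLLOW(L) = {end, if}.
FOLLOW(S): in S→if L S end, S is followed by end with FIRST {end}; in L→S, the suffix after S is empty, so FOLLOW(S) ⊇ FOLLOW(L) = {end, if}; in L→R S L if, S is followed by L if with FIRST {end, if}. Thus FOLLOW(S) = {$, end, if}.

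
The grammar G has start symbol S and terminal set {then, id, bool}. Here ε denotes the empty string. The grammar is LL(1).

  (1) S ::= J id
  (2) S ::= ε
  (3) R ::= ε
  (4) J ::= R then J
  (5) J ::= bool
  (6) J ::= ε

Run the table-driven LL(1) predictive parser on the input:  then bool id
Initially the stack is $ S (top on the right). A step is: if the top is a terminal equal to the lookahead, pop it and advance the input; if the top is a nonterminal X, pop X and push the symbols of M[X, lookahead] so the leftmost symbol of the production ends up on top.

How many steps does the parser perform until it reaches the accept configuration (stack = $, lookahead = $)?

7

step 1: stack=$ S  input=then bool id $  — expand S ::= J id
step 2: stack=$ id J  input=then bool id $  — expand J ::= R then J
step 3: stack=$ id J then R  input=then bool id $  — expand R ::= ε
step 4: stack=$ id J then  input=then bool id $  — match then
step 5: stack=$ id J  input=bool id $  — expand J ::= bool
step 6: stack=$ id bool  input=bool id $  — match bool
step 7: stack=$ id  input=id $  — match id
Accept reached after 7 steps.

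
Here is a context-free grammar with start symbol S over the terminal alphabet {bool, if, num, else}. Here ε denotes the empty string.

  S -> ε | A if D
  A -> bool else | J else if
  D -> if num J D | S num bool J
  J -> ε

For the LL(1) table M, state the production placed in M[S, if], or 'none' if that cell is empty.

FIRST(J) = {ε}
FIRST(A) = {bool, else}  (via J else if)
FIRST(S) = {ε, bool, else}  (via A if D)
FIRST(D) = {bool, else, if, num}  (via S num bool J)
FOLLOW(S) includes $ since S is the start symbol.
FOLLOW(S): in D->S num bool J, S is followed by num bool J with FIRST {num}. Thus FOLLOW(S) = {$, num}.
For S -> ε: FIRST(ε) = {ε}, so it goes in M[S, t] for t ∈ {}; since ε ∈ FIRST, also for every t ∈ FOLLOW(S) = {$, num}.
For S -> A if D: FIRST(A if D) = {bool, else}, so it goes in M[S, t] for t ∈ {bool, else}.
None of these place a production in M[S, if].

none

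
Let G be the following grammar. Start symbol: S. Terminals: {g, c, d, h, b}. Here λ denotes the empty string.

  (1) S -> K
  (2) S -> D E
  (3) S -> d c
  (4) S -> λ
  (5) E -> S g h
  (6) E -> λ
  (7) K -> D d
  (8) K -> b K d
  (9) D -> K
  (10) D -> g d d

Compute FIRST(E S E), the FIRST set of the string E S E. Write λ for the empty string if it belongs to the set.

{λ, b, d, g}

FIRST(S) = {λ, b, d, g}  (via K, D E)
FIRST(E) = {λ, b, d, g}  (via S g h)
FIRST(K) = {b, g}  (via D d)
FIRST(D) = {b, g}  (via K)
FIRST(E S E): take FIRST of each symbol in turn, carrying on past any symbol whose FIRST contains λ; result {λ, b, d, g}.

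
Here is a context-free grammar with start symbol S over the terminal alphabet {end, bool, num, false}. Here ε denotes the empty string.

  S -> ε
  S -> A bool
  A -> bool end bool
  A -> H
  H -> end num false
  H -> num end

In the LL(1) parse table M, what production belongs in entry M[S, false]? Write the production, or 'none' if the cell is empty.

FIRST(H): from H->end num false we get {end}; from H->num end we get {num}. So FIRST(H) = {end, num}.
FIRST(A): from A->bool end bool we get {bool}; from A->H we get {end, num}. So FIRST(A) = {bool, end, num}.
FIRST(S): from S->ε we get {ε}; from S->A bool we get {bool, end, num}. So FIRST(S) = {ε, bool, end, num}.
FOLLOW(S) includes $ since S is the start symbol.
FOLLOW(S): S appears on no right-hand side. Thus FOLLOW(S) = {$}.
For S -> ε: FIRST(ε) = {ε}, so it goes in M[S, t] for t ∈ {}; since ε ∈ FIRST, also for every t ∈ FOLLOW(S) = {$}.
For S -> A bool: FIRST(A bool) = {bool, end, num}, so it goes in M[S, t] for t ∈ {bool, end, num}.
None of these place a production in M[S, false].

none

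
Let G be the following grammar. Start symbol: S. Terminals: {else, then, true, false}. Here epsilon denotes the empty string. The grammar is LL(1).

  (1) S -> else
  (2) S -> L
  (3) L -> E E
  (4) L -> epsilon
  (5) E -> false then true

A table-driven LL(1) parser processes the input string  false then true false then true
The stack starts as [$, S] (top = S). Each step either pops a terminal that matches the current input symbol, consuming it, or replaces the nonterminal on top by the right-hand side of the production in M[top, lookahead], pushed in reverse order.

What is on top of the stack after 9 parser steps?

     Stack                Input                              Action
  1  $ S                  false then true false then true $  expand S -> L
  2  $ L                  false then true false then true $  expand L -> E E
  3  $ E E                false then true false then true $  expand E -> false then true
  4  $ E true then false  false then true false then true $  match false
  5  $ E true then        then true false then true $        match then
  6  $ E true             true false then true $             match true
  7  $ E                  false then true $                  expand E -> false then true
  8  $ true then false    false then true $                  match false
  9  $ true then          then true $                        match then
Stack after step 9: $ true (top = true).

true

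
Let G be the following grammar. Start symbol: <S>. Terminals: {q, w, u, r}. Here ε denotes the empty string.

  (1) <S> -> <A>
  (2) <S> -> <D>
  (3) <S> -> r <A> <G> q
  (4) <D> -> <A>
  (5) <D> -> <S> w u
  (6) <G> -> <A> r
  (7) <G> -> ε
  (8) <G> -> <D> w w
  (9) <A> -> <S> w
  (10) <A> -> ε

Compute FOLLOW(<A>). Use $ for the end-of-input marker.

FIRST(<S>): from <S>-><A> we get {ε, r, w}; from <S>-><D> we get {ε, r, w}; from <S>->r <A> <G> q we get {r}. So FIRST(<S>) = {ε, r, w}.
FIRST(<A>): from <A>-><S> w we get {r, w}; from <A>->ε we get {ε}. So FIRST(<A>) = {ε, r, w}.
FIRST(<D>): from <D>-><A> we get {ε, r, w}; from <D>-><S> w u we get {r, w}. So FIRST(<D>) = {ε, r, w}.
FIRST(<G>): from <G>-><A> r we get {r, w}; from <G>->ε we get {ε}; from <G>-><D> w w we get {r, w}. So FIRST(<G>) = {ε, r, w}.
FOLLOW(<S>) includes $ since <S> is the start symbol.
FOLLOW(<S>): in <D>-><S> w u, <S> is followed by w u with FIRST {w}; in <A>-><S> w, <S> is followed by w with FIRST {w}. Thus FOLLOW(<S>) = {$, w}.
FOLLOW(<D>): in <S>-><D>, the suffix after <D> is empty, so FOLLOW(<D>) ⊇ FOLLOW(<S>) = {$, w}; in <G>-><D> w w, <D> is followed by w w with FIRST {w}. Thus FOLLOW(<D>) = {$, w}.
FOLLOW(<G>): in <S>->r <A> <G> q, <G> is followed by q with FIRST {q}. Thus FOLLOW(<G>) = {q}.
FOLLOW(<A>): in <S>-><A>, the suffix after <A> is empty, so FOLLOW(<A>) ⊇ FOLLOW(<S>) = {$, w}; in <S>->r <A> <G> q, <A> is followed by <G> q with FIRST {q, r, w}; in <D>-><A>, the suffix after <A> is empty, so FOLLOW(<A>) ⊇ FOLLOW(<D>) = {$, w}; in <G>-><A> r, <A> is followed by r with FIRST {r}. Thus FOLLOW(<A>) = {$, q, r, w}.

{$, q, r, w}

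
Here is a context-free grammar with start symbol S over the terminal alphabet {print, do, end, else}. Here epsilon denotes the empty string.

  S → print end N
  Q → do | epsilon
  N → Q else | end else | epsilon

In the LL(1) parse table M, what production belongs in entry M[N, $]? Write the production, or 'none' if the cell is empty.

FIRST(S): from S→print end N we get {print}. So FIRST(S) = {print}.
FIRST(Q): from Q→do we get {do}; from Q→epsilon we get {epsilon}. So FIRST(Q) = {epsilon, do}.
FIRST(N): from N→Q else we get {do, else}; from N→end else we get {end}; from N→epsilon we get {epsilon}. So FIRST(N) = {epsilon, do, else, end}.
FOLLOW(S) includes $ since S is the start symbol.
FOLLOW(S): S appears on no right-hand side. Thus FOLLOW(S) = {$}.
FOLLOW(N): in S→print end N, the suffix after N is empty, so FOLLOW(N) ⊇ FOLLOW(S) = {$}. Thus FOLLOW(N) = {$}.
For N → Q else: FIRST(Q else) = {do, else}, so it goes in M[N, t] for t ∈ {do, else}.
For N → end else: FIRST(end else) = {end}, so it goes in M[N, t] for t ∈ {end}.
For N → epsilon: FIRST(epsilon) = {epsilon}, so it goes in M[N, t] for t ∈ {}; since epsilon ∈ FIRST, also for every t ∈ FOLLOW(N) = {$}.

N → epsilon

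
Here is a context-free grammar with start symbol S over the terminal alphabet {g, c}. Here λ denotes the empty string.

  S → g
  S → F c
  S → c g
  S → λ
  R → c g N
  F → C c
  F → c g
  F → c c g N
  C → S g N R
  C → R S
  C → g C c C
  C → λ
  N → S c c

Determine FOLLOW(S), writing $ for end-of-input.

{$, c, g}

FIRST(R): from R→c g N we get {c}. So FIRST(R) = {c}.
FIRST(S): from S→g we get {g}; from S→F c we get {c, g}; from S→c g we get {c}; from S→λ we get {λ}. So FIRST(S) = {λ, c, g}.
FIRST(C): from C→S g N R we get {c, g}; from C→R S we get {c}; from C→g C c C we get {g}; from C→λ we get {λ}. So FIRST(C) = {λ, c, g}.
FIRST(N): from N→S c c we get {c, g}. So FIRST(N) = {c, g}.
FIRST(F): from F→C c we get {c, g}; from F→c g we get {c}; from F→c c g N we get {c}. So FIRST(F) = {c, g}.
FOLLOW(S) includes $ since S is the start symbol.
FOLLOW(F): in S→F c, F is followed by c with FIRST {c}. Thus FOLLOW(F) = {c}.
FOLLOW(C): in F→C c, C is followed by c with FIRST {c}; in C→g C c C (occurrence 1), C is followed by c C with FIRST {c}; in C→g C c C (occurrence 2), the suffix after C is empty (adds nothing new). Thus FOLLOW(C) = {c}.
FOLLOW(S): in C→S g N R, S is followed by g N R with FIRST {g}; in C→R S, the suffix after S is empty, so FOLLOW(S) ⊇ FOLLOW(C) = {c}; in N→S c c, S is followed by c c with FIRST {c}. Thus FOLLOW(S) = {$, c, g}.
FOLLOW(R): in C→S g N R, the suffix after R is empty, so FOLLOW(R) ⊇ FOLLOW(C) = {c}; in C→R S, R is followed by S with FIRST {λ, c, g}; in C→R S, the suffix after R is nullable, so FOLLOW(R) ⊇ FOLLOW(C) = {c}. Thus FOLLOW(R) = {c, g}.
FOLLOW(N): in R→c g N, the suffix after N is empty, so FOLLOW(N) ⊇ FOLLOW(R) = {c, g}; in F→c c g N, the suffix after N is empty, so FOLLOW(N) ⊇ FOLLOW(F) = {c}; in C→S g N R, N is followed by R with FIRST {c}. Thus FOLLOW(N) = {c, g}.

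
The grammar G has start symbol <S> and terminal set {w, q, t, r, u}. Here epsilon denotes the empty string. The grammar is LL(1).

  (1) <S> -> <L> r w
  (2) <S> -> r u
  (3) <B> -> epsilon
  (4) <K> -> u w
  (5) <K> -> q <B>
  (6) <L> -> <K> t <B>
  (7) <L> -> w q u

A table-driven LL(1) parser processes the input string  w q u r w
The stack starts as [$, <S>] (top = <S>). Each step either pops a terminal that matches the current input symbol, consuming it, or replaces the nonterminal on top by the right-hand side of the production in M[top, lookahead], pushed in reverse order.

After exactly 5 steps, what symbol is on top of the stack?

step 1: stack=$ <S>  input=w q u r w $  — expand <S> -> <L> r w
step 2: stack=$ w r <L>  input=w q u r w $  — expand <L> -> w q u
step 3: stack=$ w r u q w  input=w q u r w $  — match w
step 4: stack=$ w r u q  input=q u r w $  — match q
step 5: stack=$ w r u  input=u r w $  — match u
Stack after step 5: $ w r (top = r).

r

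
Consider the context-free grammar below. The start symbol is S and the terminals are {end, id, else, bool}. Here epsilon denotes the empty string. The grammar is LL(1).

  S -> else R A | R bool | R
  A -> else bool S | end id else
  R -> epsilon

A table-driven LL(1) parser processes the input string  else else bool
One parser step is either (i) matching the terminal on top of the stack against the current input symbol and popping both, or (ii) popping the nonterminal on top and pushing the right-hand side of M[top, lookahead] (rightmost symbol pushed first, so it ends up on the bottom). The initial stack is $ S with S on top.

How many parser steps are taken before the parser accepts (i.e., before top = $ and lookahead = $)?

8

step 1: stack=$ S  input=else else bool $  — expand S -> else R A
step 2: stack=$ A R else  input=else else bool $  — match else
step 3: stack=$ A R  input=else bool $  — expand R -> epsilon
step 4: stack=$ A  input=else bool $  — expand A -> else bool S
step 5: stack=$ S bool else  input=else bool $  — match else
step 6: stack=$ S bool  input=bool $  — match bool
step 7: stack=$ S  input=$  — expand S -> R
step 8: stack=$ R  input=$  — expand R -> epsilon
Accept reached after 8 steps.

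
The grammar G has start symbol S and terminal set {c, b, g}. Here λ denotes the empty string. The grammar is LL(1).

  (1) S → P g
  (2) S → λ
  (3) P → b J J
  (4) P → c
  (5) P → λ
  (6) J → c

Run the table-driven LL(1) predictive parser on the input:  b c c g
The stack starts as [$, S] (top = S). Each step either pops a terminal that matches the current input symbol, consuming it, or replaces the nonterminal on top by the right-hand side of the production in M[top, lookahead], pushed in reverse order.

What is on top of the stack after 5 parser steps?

J

step 1: stack=$ S  input=b c c g $  — expand S → P g
step 2: stack=$ g P  input=b c c g $  — expand P → b J J
step 3: stack=$ g J J b  input=b c c g $  — match b
step 4: stack=$ g J J  input=c c g $  — expand J → c
step 5: stack=$ g J c  input=c c g $  — match c
Stack after step 5: $ g J (top = J).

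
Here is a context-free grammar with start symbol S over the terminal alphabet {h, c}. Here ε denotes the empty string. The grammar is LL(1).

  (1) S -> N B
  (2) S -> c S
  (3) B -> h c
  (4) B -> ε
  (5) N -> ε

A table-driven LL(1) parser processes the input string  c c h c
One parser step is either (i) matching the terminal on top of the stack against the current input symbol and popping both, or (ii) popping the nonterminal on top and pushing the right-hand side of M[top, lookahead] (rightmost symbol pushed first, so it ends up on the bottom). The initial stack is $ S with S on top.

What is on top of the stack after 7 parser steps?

step 1: stack=$ S  input=c c h c $  — expand S -> c S
step 2: stack=$ S c  input=c c h c $  — match c
step 3: stack=$ S  input=c h c $  — expand S -> c S
step 4: stack=$ S c  input=c h c $  — match c
step 5: stack=$ S  input=h c $  — expand S -> N B
step 6: stack=$ B N  input=h c $  — expand N -> ε
step 7: stack=$ B  input=h c $  — expand B -> h c
Stack after step 7: $ c h (top = h).

h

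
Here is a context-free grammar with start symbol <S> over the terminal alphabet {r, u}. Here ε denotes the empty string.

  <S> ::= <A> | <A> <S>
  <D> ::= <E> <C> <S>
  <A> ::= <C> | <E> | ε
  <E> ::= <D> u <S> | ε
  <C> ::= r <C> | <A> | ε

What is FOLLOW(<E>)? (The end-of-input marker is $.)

{$, r, u}

FIRST(<S>): from <S>::=<A> we get {ε, r, u}; from <S>::=<A> <S> we get {ε, r, u}. So FIRST(<S>) = {ε, r, u}.
FIRST(<D>): from <D>::=<E> <C> <S> we get {ε, r, u}. So FIRST(<D>) = {ε, r, u}.
FIRST(<E>): from <E>::=<D> u <S> we get {r, u}; from <E>::=ε we get {ε}. So FIRST(<E>) = {ε, r, u}.
FIRST(<A>): from <A>::=<C> we get {ε, r, u}; from <A>::=<E> we get {ε, r, u}; from <A>::=ε we get {ε}. So FIRST(<A>) = {ε, r, u}.
FIRST(<C>): from <C>::=r <C> we get {r}; from <C>::=<A> we get {ε, r, u}; from <C>::=ε we get {ε}. So FIRST(<C>) = {ε, r, u}.
FOLLOW(<S>) includes $ since <S> is the start symbol.
FOLLOW(<D>): in <E>::=<D> u <S>, <D> is followed by u <S> with FIRST {u}. Thus FOLLOW(<D>) = {u}.
FOLLOW(<S>): in <S>::=<A> <S>, the suffix after <S> is empty (adds nothing new); in <D>::=<E> <C> <S>, the suffix after <S> is empty, so FOLLOW(<S>) ⊇ FOLLOW(<D>) = {u}; in <E>::=<D> u <S>, the suffix after <S> is empty, so FOLLOW(<S>) ⊇ FOLLOW(<E>) = {$, r, u}. Thus FOLLOW(<S>) = {$, r, u}.
FOLLOW(<A>): in <S>::=<A>, the suffix after <A> is empty, so FOLLOW(<A>) ⊇ FOLLOW(<S>) = {$, r, u}; in <S>::=<A> <S>, <A> is followed by <S> with FIRST {ε, r, u}; in <S>::=<A> <S>, the suffix after <A> is nullable, so FOLLOW(<A>) ⊇ FOLLOW(<S>) = {$, r, u}; in <C>::=<A>, the suffix after <A> is empty, so FOLLOW(<A>) ⊇ FOLLOW(<C>) = {$, r, u}. Thus FOLLOW(<A>) = {$, r, u}.
FOLLOW(<E>): in <D>::=<E> <C> <S>, <E> is followed by <C> <S> with FIRST {ε, r, u}; in <D>::=<E> <C> <S>, the suffix after <E> is nullable, so FOLLOW(<E>) ⊇ FOLLOW(<D>) = {u}; in <A>::=<E>, the suffix after <E> is empty, so FOLLOW(<E>) ⊇ FOLLOW(<A>) = {$, r, u}. Thus FOLLOW(<E>) = {$, r, u}.
FOLLOW(<C>): in <D>::=<E> <C> <S>, <C> is followed by <S> with FIRST {ε, r, u}; in <D>::=<E> <C> <S>, the suffix after <C> is nullable, so FOLLOW(<C>) ⊇ FOLLOW(<D>) = {u}; in <A>::=<C>, the suffix after <C> is empty, so FOLLOW(<C>) ⊇ FOLLOW(<A>) = {$, r, u}; in <C>::=r <C>, the suffix after <C> is empty (adds nothing new). Thus FOLLOW(<C>) = {$, r, u}.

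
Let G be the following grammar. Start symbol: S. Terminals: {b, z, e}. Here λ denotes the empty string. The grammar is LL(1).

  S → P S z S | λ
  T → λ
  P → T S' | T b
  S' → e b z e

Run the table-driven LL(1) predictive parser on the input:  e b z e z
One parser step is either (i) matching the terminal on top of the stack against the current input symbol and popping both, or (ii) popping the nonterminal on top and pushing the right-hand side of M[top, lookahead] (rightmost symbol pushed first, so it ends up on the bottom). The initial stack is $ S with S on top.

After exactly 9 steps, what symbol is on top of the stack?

z

step 1: stack=$ S  input=e b z e z $  — expand S → P S z S
step 2: stack=$ S z S P  input=e b z e z $  — expand P → T S'
step 3: stack=$ S z S S' T  input=e b z e z $  — expand T → λ
step 4: stack=$ S z S S'  input=e b z e z $  — expand S' → e b z e
step 5: stack=$ S z S e z b e  input=e b z e z $  — match e
step 6: stack=$ S z S e z b  input=b z e z $  — match b
step 7: stack=$ S z S e z  input=z e z $  — match z
step 8: stack=$ S z S e  input=e z $  — match e
step 9: stack=$ S z S  input=z $  — expand S → λ
Stack after step 9: $ S z (top = z).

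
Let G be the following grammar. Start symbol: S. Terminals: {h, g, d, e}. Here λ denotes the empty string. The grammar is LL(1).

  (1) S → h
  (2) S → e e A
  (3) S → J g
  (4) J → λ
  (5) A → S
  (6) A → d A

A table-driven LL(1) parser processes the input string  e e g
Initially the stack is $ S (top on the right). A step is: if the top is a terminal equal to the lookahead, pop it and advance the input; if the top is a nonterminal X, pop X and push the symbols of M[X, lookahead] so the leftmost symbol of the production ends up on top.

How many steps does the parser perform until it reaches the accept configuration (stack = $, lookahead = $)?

step 1: stack=$ S  input=e e g $  — expand S → e e A
step 2: stack=$ A e e  input=e e g $  — match e
step 3: stack=$ A e  input=e g $  — match e
step 4: stack=$ A  input=g $  — expand A → S
step 5: stack=$ S  input=g $  — expand S → J g
step 6: stack=$ g J  input=g $  — expand J → λ
step 7: stack=$ g  input=g $  — match g
Accept reached after 7 steps.

7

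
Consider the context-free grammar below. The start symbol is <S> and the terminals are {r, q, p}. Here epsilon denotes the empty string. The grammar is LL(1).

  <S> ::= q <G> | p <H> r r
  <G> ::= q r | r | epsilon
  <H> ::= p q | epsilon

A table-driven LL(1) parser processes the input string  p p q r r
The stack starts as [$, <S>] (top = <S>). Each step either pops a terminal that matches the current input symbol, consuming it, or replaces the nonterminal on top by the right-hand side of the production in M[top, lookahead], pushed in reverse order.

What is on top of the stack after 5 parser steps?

r

step 1: stack=$ <S>  input=p p q r r $  — expand <S> ::= p <H> r r
step 2: stack=$ r r <H> p  input=p p q r r $  — match p
step 3: stack=$ r r <H>  input=p q r r $  — expand <H> ::= p q
step 4: stack=$ r r q p  input=p q r r $  — match p
step 5: stack=$ r r q  input=q r r $  — match q
Stack after step 5: $ r r (top = r).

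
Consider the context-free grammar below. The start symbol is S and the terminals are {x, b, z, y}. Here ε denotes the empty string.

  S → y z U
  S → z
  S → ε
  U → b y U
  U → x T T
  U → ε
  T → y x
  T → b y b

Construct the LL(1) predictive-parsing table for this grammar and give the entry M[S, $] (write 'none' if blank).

S → ε

FIRST(S): from S→y z U we get {y}; from S→z we get {z}; from S→ε we get {ε}. So FIRST(S) = {ε, y, z}.
FIRST(U): from U→b y U we get {b}; from U→x T T we get {x}; from U→ε we get {ε}. So FIRST(U) = {ε, b, x}.
FIRST(T): from T→y x we get {y}; from T→b y b we get {b}. So FIRST(T) = {b, y}.
FOLLOW(S) includes $ since S is the start symbol.
FOLLOW(S): S appears on no right-hand side. Thus FOLLOW(S) = {$}.
For S → y z U: FIRST(y z U) = {y}, so it goes in M[S, t] for t ∈ {y}.
For S → z: FIRST(z) = {z}, so it goes in M[S, t] for t ∈ {z}.
For S → ε: FIRST(ε) = {ε}, so it goes in M[S, t] for t ∈ {}; since ε ∈ FIRST, also for every t ∈ FOLLOW(S) = {$}.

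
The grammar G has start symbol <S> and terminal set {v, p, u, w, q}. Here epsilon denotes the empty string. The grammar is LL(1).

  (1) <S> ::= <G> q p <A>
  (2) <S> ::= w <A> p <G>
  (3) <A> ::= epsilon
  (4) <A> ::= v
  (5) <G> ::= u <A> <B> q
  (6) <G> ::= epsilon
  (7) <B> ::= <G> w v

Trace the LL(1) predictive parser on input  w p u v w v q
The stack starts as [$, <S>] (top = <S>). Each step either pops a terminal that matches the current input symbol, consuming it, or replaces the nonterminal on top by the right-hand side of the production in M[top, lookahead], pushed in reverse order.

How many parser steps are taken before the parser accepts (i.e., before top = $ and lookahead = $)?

      Stack          Input            Action
   1  $ <S>          w p u v w v q $  expand <S> ::= w <A> p <G>
   2  $ <G> p <A> w  w p u v w v q $  match w
   3  $ <G> p <A>    p u v w v q $    expand <A> ::= epsilon
   4  $ <G> p        p u v w v q $    match p
   5  $ <G>          u v w v q $      expand <G> ::= u <A> <B> q
   6  $ q <B> <A> u  u v w v q $      match u
   7  $ q <B> <A>    v w v q $        expand <A> ::= v
   8  $ q <B> v      v w v q $        match v
   9  $ q <B>        w v q $          expand <B> ::= <G> w v
  10  $ q v w <G>    w v q $          expand <G> ::= epsilon
  11  $ q v w        w v q $          match w
  12  $ q v          v q $            match v
  13  $ q            q $              match q
Accept reached after 13 steps.

13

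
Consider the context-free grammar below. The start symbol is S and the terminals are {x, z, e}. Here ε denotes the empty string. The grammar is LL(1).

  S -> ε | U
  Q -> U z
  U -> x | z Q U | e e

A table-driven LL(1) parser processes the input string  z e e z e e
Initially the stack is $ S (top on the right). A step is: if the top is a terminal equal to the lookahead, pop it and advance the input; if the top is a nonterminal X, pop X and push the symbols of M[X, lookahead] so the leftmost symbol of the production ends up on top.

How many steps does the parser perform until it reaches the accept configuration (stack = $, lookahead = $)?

11

      Stack      Input          Action
   1  $ S        z e e z e e $  expand S -> U
   2  $ U        z e e z e e $  expand U -> z Q U
   3  $ U Q z    z e e z e e $  match z
   4  $ U Q      e e z e e $    expand Q -> U z
   5  $ U z U    e e z e e $    expand U -> e e
   6  $ U z e e  e e z e e $    match e
   7  $ U z e    e z e e $      match e
   8  $ U z      z e e $        match z
   9  $ U        e e $          expand U -> e e
  10  $ e e      e e $          match e
  11  $ e        e $            match e
Accept reached after 11 steps.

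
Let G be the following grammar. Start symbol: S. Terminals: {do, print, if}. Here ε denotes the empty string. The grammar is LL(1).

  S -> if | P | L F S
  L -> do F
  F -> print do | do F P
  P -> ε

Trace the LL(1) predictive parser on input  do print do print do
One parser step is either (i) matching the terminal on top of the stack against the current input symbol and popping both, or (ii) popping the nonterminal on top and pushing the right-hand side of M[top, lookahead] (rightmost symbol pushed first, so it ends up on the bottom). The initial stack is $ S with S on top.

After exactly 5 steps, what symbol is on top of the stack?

do

step 1: stack=$ S  input=do print do print do $  — expand S -> L F S
step 2: stack=$ S F L  input=do print do print do $  — expand L -> do F
step 3: stack=$ S F F do  input=do print do print do $  — match do
step 4: stack=$ S F F  input=print do print do $  — expand F -> print do
step 5: stack=$ S F do print  input=print do print do $  — match print
Stack after step 5: $ S F do (top = do).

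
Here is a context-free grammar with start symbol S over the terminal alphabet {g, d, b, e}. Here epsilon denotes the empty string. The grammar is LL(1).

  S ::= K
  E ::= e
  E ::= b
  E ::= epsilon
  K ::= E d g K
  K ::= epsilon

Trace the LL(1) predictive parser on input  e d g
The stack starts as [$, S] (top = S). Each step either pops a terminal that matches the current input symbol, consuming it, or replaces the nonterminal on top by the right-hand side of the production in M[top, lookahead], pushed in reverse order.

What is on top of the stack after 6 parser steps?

K

step 1: stack=$ S  input=e d g $  — expand S ::= K
step 2: stack=$ K  input=e d g $  — expand K ::= E d g K
step 3: stack=$ K g d E  input=e d g $  — expand E ::= e
step 4: stack=$ K g d e  input=e d g $  — match e
step 5: stack=$ K g d  input=d g $  — match d
step 6: stack=$ K g  input=g $  — match g
Stack after step 6: $ K (top = K).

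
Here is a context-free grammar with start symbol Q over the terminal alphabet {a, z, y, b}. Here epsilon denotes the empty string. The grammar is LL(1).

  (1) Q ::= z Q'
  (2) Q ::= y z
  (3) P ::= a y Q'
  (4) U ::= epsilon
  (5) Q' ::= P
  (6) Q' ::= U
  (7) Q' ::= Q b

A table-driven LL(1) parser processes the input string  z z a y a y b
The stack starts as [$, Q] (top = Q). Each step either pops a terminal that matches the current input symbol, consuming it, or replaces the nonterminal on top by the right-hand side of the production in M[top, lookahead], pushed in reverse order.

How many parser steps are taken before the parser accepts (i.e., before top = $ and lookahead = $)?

step 1: stack=$ Q  input=z z a y a y b $  — expand Q ::= z Q'
step 2: stack=$ Q' z  input=z z a y a y b $  — match z
step 3: stack=$ Q'  input=z a y a y b $  — expand Q' ::= Q b
step 4: stack=$ b Q  input=z a y a y b $  — expand Q ::= z Q'
step 5: stack=$ b Q' z  input=z a y a y b $  — match z
step 6: stack=$ b Q'  input=a y a y b $  — expand Q' ::= P
step 7: stack=$ b P  input=a y a y b $  — expand P ::= a y Q'
step 8: stack=$ b Q' y a  input=a y a y b $  — match a
step 9: stack=$ b Q' y  input=y a y b $  — match y
step 10: stack=$ b Q'  input=a y b $  — expand Q' ::= P
step 11: stack=$ b P  input=a y b $  — expand P ::= a y Q'
step 12: stack=$ b Q' y a  input=a y b $  — match a
step 13: stack=$ b Q' y  input=y b $  — match y
step 14: stack=$ b Q'  input=b $  — expand Q' ::= U
step 15: stack=$ b U  input=b $  — expand U ::= epsilon
step 16: stack=$ b  input=b $  — match b
Accept reached after 16 steps.

16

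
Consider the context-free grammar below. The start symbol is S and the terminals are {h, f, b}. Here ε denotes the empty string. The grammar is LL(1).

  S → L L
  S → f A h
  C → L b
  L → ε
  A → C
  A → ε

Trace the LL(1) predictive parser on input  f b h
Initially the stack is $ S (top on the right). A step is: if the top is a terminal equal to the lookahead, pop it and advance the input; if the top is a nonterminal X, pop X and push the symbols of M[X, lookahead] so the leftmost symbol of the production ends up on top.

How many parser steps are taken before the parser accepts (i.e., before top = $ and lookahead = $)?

7

step 1: stack=$ S  input=f b h $  — expand S → f A h
step 2: stack=$ h A f  input=f b h $  — match f
step 3: stack=$ h A  input=b h $  — expand A → C
step 4: stack=$ h C  input=b h $  — expand C → L b
step 5: stack=$ h b L  input=b h $  — expand L → ε
step 6: stack=$ h b  input=b h $  — match b
step 7: stack=$ h  input=h $  — match h
Accept reached after 7 steps.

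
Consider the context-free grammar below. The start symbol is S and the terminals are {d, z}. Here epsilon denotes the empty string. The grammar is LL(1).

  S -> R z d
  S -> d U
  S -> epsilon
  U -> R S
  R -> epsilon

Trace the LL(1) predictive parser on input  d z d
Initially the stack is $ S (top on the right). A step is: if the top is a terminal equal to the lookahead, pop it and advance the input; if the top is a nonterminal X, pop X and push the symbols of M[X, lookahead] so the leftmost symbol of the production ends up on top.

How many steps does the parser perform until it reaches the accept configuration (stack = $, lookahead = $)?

     Stack    Input    Action
  1  $ S      d z d $  expand S -> d U
  2  $ U d    d z d $  match d
  3  $ U      z d $    expand U -> R S
  4  $ S R    z d $    expand R -> epsilon
  5  $ S      z d $    expand S -> R z d
  6  $ d z R  z d $    expand R -> epsilon
  7  $ d z    z d $    match z
  8  $ d      d $      match d
Accept reached after 8 steps.

8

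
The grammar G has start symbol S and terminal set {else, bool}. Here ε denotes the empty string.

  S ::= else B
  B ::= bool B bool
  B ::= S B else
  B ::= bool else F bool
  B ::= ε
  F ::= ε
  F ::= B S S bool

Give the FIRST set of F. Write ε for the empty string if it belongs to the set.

FIRST(S) = {else}
FIRST(B) = {ε, bool, else}  (via S B else)
FIRST(F) = {ε, bool, else}  (via B S S bool)

{ε, bool, else}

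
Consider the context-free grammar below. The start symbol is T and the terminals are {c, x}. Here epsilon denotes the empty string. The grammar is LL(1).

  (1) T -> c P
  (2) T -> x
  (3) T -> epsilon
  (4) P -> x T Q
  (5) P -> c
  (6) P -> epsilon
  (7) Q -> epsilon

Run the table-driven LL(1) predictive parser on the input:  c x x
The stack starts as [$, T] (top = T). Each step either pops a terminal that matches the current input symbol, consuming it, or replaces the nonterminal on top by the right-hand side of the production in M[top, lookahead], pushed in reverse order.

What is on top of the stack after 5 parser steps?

     Stack    Input    Action
  1  $ T      c x x $  expand T -> c P
  2  $ P c    c x x $  match c
  3  $ P      x x $    expand P -> x T Q
  4  $ Q T x  x x $    match x
  5  $ Q T    x $      expand T -> x
Stack after step 5: $ Q x (top = x).

x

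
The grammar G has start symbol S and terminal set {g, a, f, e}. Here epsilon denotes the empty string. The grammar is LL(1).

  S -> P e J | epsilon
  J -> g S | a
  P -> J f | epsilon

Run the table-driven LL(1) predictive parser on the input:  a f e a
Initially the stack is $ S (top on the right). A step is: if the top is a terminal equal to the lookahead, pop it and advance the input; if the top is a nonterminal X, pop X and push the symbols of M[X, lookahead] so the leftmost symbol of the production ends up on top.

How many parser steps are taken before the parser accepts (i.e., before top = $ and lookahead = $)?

step 1: stack=$ S  input=a f e a $  — expand S -> P e J
step 2: stack=$ J e P  input=a f e a $  — expand P -> J f
step 3: stack=$ J e f J  input=a f e a $  — expand J -> a
step 4: stack=$ J e f a  input=a f e a $  — match a
step 5: stack=$ J e f  input=f e a $  — match f
step 6: stack=$ J e  input=e a $  — match e
step 7: stack=$ J  input=a $  — expand J -> a
step 8: stack=$ a  input=a $  — match a
Accept reached after 8 steps.

8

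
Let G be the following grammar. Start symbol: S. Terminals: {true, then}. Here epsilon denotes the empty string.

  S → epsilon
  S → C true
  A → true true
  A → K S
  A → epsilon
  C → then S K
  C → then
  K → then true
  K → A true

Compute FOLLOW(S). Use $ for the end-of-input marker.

{$, then, true}

FIRST(C): from C→then S K we get {then}; from C→then we get {then}. So FIRST(C) = {then}.
FIRST(S): from S→epsilon we get {epsilon}; from S→C true we get {then}. So FIRST(S) = {epsilon, then}.
FIRST(A): from A→true true we get {true}; from A→K S we get {then, true}; from A→epsilon we get {epsilon}. So FIRST(A) = {epsilon, then, true}.
FIRST(K): from K→then true we get {then}; from K→A true we get {then, true}. So FIRST(K) = {then, true}.
FOLLOW(S) includes $ since S is the start symbol.
FOLLOW(A): in K→A true, A is followed by true with FIRST {true}. Thus FOLLOW(A) = {true}.
FOLLOW(S): in A→K S, the suffix after S is empty, so FOLLOW(S) ⊇ FOLLOW(A) = {true}; in C→then S K, S is followed by K with FIRST {then, true}. Thus FOLLOW(S) = {$, then, true}.
FOLLOW(C): in S→C true, C is followed by true with FIRST {true}. Thus FOLLOW(C) = {true}.
FOLLOW(K): in A→K S, K is followed by S with FIRST {epsilon, then}; in A→K S, the suffix after K is nullable, so FOLLOW(K) ⊇ FOLLOW(A) = {true}; in C→then S K, the suffix after K is empty, so FOLLOW(K) ⊇ FOLLOW(C) = {true}. Thus FOLLOW(K) = {then, true}.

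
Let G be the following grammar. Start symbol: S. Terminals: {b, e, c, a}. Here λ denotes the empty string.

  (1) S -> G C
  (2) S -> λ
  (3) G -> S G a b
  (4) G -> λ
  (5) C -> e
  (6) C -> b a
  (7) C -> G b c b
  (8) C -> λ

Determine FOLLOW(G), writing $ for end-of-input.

FIRST(S): from S->G C we get {λ, a, b, e}; from S->λ we get {λ}. So FIRST(S) = {λ, a, b, e}.
FIRST(G): from G->S G a b we get {a, b, e}; from G->λ we get {λ}. So FIRST(G) = {λ, a, b, e}.
FIRST(C): from C->e we get {e}; from C->b a we get {b}; from C->G b c b we get {a, b, e}; from C->λ we get {λ}. So FIRST(C) = {λ, a, b, e}.
FOLLOW(S) includes $ since S is the start symbol.
FOLLOW(S): in G->S G a b, S is followed by G a b with FIRST {a, b, e}. Thus FOLLOW(S) = {$, a, b, e}.
FOLLOW(G): in S->G C, G is followed by C with FIRST {λ, a, b, e}; in S->G C, the suffix after G is nullable, so FOLLOW(G) ⊇ FOLLOW(S) = {$, a, b, e}; in G->S G a b, G is followed by a b with FIRST {a}; in C->G b c b, G is followed by b c b with FIRST {b}. Thus FOLLOW(G) = {$, a, b, e}.
FOLLOW(C): in S->G C, the suffix after C is empty, so FOLLOW(C) ⊇ FOLLOW(S) = {$, a, b, e}. Thus FOLLOW(C) = {$, a, b, e}.

{$, a, b, e}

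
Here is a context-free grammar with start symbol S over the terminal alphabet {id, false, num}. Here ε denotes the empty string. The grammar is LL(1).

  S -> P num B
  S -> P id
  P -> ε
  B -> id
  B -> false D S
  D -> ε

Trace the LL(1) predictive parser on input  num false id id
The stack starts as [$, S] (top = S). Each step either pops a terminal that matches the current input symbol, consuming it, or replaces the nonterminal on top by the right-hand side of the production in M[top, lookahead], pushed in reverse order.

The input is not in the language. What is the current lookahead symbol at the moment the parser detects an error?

step 1: stack=$ S  input=num false id id $  — expand S -> P num B
step 2: stack=$ B num P  input=num false id id $  — expand P -> ε
step 3: stack=$ B num  input=num false id id $  — match num
step 4: stack=$ B  input=false id id $  — expand B -> false D S
step 5: stack=$ S D false  input=false id id $  — match false
step 6: stack=$ S D  input=id id $  — expand D -> ε
step 7: stack=$ S  input=id id $  — expand S -> P id
step 8: stack=$ id P  input=id id $  — expand P -> ε
step 9: stack=$ id  input=id id $  — match id
step 10: stack=$  input=id $  — error: stack empty but input remains

id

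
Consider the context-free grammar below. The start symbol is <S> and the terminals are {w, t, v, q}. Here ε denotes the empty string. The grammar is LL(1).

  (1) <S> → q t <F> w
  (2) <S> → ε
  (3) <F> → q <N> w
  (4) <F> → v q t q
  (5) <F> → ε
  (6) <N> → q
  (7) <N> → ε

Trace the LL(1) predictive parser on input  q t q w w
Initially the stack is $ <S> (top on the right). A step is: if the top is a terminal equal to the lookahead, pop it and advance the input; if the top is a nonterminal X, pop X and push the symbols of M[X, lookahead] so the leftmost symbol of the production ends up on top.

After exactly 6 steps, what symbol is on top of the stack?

step 1: stack=$ <S>  input=q t q w w $  — expand <S> → q t <F> w
step 2: stack=$ w <F> t q  input=q t q w w $  — match q
step 3: stack=$ w <F> t  input=t q w w $  — match t
step 4: stack=$ w <F>  input=q w w $  — expand <F> → q <N> w
step 5: stack=$ w w <N> q  input=q w w $  — match q
step 6: stack=$ w w <N>  input=w w $  — expand <N> → ε
Stack after step 6: $ w w (top = w).

w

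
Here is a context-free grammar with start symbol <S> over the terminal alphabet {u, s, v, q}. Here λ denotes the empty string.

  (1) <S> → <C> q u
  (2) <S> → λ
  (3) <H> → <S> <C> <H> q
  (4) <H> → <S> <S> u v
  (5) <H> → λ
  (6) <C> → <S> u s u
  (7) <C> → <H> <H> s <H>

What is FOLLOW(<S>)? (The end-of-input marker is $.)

{$, s, u}

FIRST(<S>): from <S>→<C> q u we get {s, u}; from <S>→λ we get {λ}. So FIRST(<S>) = {λ, s, u}.
FIRST(<H>): from <H>→<S> <C> <H> q we get {s, u}; from <H>→<S> <S> u v we get {s, u}; from <H>→λ we get {λ}. So FIRST(<H>) = {λ, s, u}.
FIRST(<C>): from <C>→<S> u s u we get {s, u}; from <C>→<H> <H> s <H> we get {s, u}. So FIRST(<C>) = {s, u}.
FOLLOW(<S>) includes $ since <S> is the start symbol.
FOLLOW(<S>): in <H>→<S> <C> <H> q, <S> is followed by <C> <H> q with FIRST {s, u}; in <H>→<S> <S> u v (occurrence 1), <S> is followed by <S> u v with FIRST {s, u}; in <H>→<S> <S> u v (occurrence 2), <S> is followed by u v with FIRST {u}; in <C>→<S> u s u, <S> is followed by u s u with FIRST {u}. Thus FOLLOW(<S>) = {$, s, u}.
FOLLOW(<C>): in <S>→<C> q u, <C> is followed by q u with FIRST {q}; in <H>→<S> <C> <H> q, <C> is followed by <H> q with FIRST {q, s, u}. Thus FOLLOW(<C>) = {q, s, u}.
FOLLOW(<H>): in <H>→<S> <C> <H> q, <H> is followed by q with FIRST {q}; in <C>→<H> <H> s <H> (occurrence 1), <H> is followed by <H> s <H> with FIRST {s, u}; in <C>→<H> <H> s <H> (occurrence 2), <H> is followed by s <H> with FIRST {s}; in <C>→<H> <H> s <H> (occurrence 3), the suffix after <H> is empty, so FOLLOW(<H>) ⊇ FOLLOW(<C>) = {q, s, u}. Thus FOLLOW(<H>) = {q, s, u}.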